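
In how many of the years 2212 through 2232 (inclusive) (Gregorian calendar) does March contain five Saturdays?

March has 31 days; it has five Saturdays when Saturday falls among the first (month-length − 28) days — i.e. when March 1 is one of Saturday/Friday/Thursday.
March 1 by year: 2212:Sun 2213:Mon 2214:Tue 2215:Wed 2216:Fri✓ 2217:Sat✓ 2218:Sun 2219:Mon 2220:Wed 2221:Thu✓ 2222:Fri✓ 2223:Sat✓ 2224:Mon 2225:Tue 2226:Wed 2227:Thu✓ 2228:Sat✓ 2229:Sun 2230:Mon 2231:Tue 2232:Thu✓
Years with five Saturdays: 2216, 2217, 2221, 2222, 2223, 2227, 2228, 2232 → 8.

8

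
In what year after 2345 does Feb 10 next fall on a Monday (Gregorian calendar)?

From one year to the next, a fixed date's weekday advances by 1, or by 2 when a Feb 29 lies between the two dates.
2345: February 10 is Saturday.
2346: Sunday (+1)
2347: Monday (+1)
Feb 10 falls on a Monday in 2347.

2347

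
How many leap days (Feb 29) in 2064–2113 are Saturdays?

1

Leap years in 2064–2113: 12 of them.
Feb 29 weekday advances by 5 (mod 7) from one leap year to the next four years later (or differs when a century non-leap intervenes).
Leap-day weekdays: 2064:Fri 2068:Wed 2072:Mon 2076:Sat✓ 2080:Thu 2084:Tue 2088:Sun 2092:Fri 2096:Wed 2104:Fri 2108:Wed 2112:Mon
Saturday: 2076 → 1.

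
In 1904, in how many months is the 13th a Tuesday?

Check the 13th of each month of 1904: Jan 13: Wed, Feb 13: Sat, Mar 13: Sun, Apr 13: Wed, May 13: Fri, Jun 13: Mon, Jul 13: Wed, Aug 13: Sat, Sep 13: Tue, Oct 13: Thu, Nov 13: Sun, Dec 13: Tue.
Tuesday occurs in September, December — 2 months.

2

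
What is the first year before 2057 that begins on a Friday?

Jan 1 advances by 2 weekdays after a leap year and by 1 after a common year.
2057: Jan 1 is Monday.
2056: Saturday (leap)
2055: Friday
2055 begins on a Friday

2055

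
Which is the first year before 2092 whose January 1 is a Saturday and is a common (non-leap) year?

Jan 1 advances by 2 weekdays after a leap year and by 1 after a common year.
2092: Jan 1 is Tuesday (leap).
2091: Monday
2090: Sunday
2089: Saturday
2089 begins on a Saturday and is a common year.

2089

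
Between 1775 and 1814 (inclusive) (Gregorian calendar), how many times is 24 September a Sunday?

5

Track 24 September's weekday year by year (advancing +1, or +2 across a Feb 29):
  1775: Sun ✓  1776: Tue (+2)  1777: Wed (+1)  1778: Thu (+1)  1779: Fri (+1)
  1780: Sun (+2) ✓  1781: Mon (+1)  1782: Tue (+1)  1783: Wed (+1)  1784: Fri (+2)
  1785: Sat (+1)  1786: Sun (+1) ✓  1787: Mon (+1)  1788: Wed (+2)  … (12 more years) …
  1801: Thu (+1)  1802: Fri (+1)  1803: Sat (+1)  1804: Mon (+2)  1805: Tue (+1)
  1806: Wed (+1)  1807: Thu (+1)  1808: Sat (+2)  1809: Sun (+1) ✓  1810: Mon (+1)
  1811: Tue (+1)  1812: Thu (+2)  1813: Fri (+1)  1814: Sat (+1)
Sunday years: 1775, 1780, 1786, 1797, 1809 — 5 in total.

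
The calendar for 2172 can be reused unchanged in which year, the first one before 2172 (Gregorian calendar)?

2144

Two years share a calendar iff Jan 1 falls on the same weekday and both are leap or both are common. 2172: Jan 1 is Wednesday, leap year.
2171: Jan 1 Tuesday, common
2170: Jan 1 Monday, common
2169: Jan 1 Sunday, common
2168: Jan 1 Friday, leap
2167: Jan 1 Thursday, common
2166: Jan 1 Wednesday, common
2165: Jan 1 Tuesday, common
2164: Jan 1 Sunday, leap
2163: Jan 1 Saturday, common
2162: Jan 1 Friday, common
2161: Jan 1 Thursday, common
2160: Jan 1 Tuesday, leap
2159: Jan 1 Monday, common
2158: Jan 1 Sunday, common
2157: Jan 1 Saturday, common
2156: Jan 1 Thursday, leap
2155: Jan 1 Wednesday, common
2154: Jan 1 Tuesday, common
2153: Jan 1 Monday, common
2152: Jan 1 Saturday, leap
2151: Jan 1 Friday, common
2150: Jan 1 Thursday, common
2149: Jan 1 Wednesday, common
2148: Jan 1 Monday, leap
2147: Jan 1 Sunday, common
2146: Jan 1 Saturday, common
2145: Jan 1 Friday, common
2144: Jan 1 Wednesday, leap
2144 matches on both conditions.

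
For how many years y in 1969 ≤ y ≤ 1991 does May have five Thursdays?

May has 31 days; it has five Thursdays when Thursday falls among the first (month-length − 28) days — i.e. when May 1 is one of Thursday/Wednesday/Tuesday.
May 1 by year: 1969:Thu✓ 1970:Fri 1971:Sat 1972:Mon 1973:Tue✓ 1974:Wed✓ 1975:Thu✓ 1976:Sat 1977:Sun 1978:Mon 1979:Tue✓ 1980:Thu✓ 1981:Fri 1982:Sat 1983:Sun 1984:Tue✓ 1985:Wed✓ 1986:Thu✓ 1987:Fri 1988:Sun 1989:Mon 1990:Tue✓ 1991:Wed✓
Years with five Thursdays: 1969, 1973, 1974, 1975, 1979, 1980, 1984, 1985, 1986, 1990, 1991 → 11.

11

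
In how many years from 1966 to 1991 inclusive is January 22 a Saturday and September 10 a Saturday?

Check each year's weekday for January 22 and September 10:
  1966: Sat/Sat ✓  1967: Sun/Sun  1968: Mon/Tue  1969: Wed/Wed  1970: Thu/Thu  1971: Fri/Fri  1972: Sat/Sun  1973: Mon/Mon  1974: Tue/Tue  1975: Wed/Wed  1976: Thu/Fri  1977: Sat/Sat ✓  1978: Sun/Sun  1979: Mon/Mon  1980: Tue/Wed  1981: Thu/Thu  1982: Fri/Fri  1983: Sat/Sat ✓  1984: Sun/Mon  1985: Tue/Tue  1986: Wed/Wed  1987: Thu/Thu  1988: Fri/Sat  1989: Sun/Sun  1990: Mon/Mon  1991: Tue/Tue
Both conditions hold in: 1966, 1977, 1983 — 3.

3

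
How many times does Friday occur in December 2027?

5

December 2027 has 31 days and begins on Wednesday.
The first Friday is December 3.
Fridays fall on 3, 10, 17, 24, 31 — that's 5.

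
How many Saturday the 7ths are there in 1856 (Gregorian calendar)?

1

Check the 7th of each month of 1856: Jan 7: Mon, Feb 7: Thu, Mar 7: Fri, Apr 7: Mon, May 7: Wed, Jun 7: Sat, Jul 7: Mon, Aug 7: Thu, Sep 7: Sun, Oct 7: Tue, Nov 7: Fri, Dec 7: Sun.
Saturday occurs in June — 1 month.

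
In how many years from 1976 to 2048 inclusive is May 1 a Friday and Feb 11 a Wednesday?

Check each year's weekday for May 1 and Feb 11:
  1976: Sat/Wed  1977: Sun/Fri  1978: Mon/Sat  1979: Tue/Sun  1980: Thu/Mon  1981: Fri/Wed ✓  1982: Sat/Thu  1983: Sun/Fri  1984: Tue/Sat  1985: Wed/Mon  1986: Thu/Tue  1987: Fri/Wed ✓  1988: Sun/Thu  1989: Mon/Sat  …(45 more)…  2035: Tue/Sun  2036: Thu/Mon  2037: Fri/Wed ✓  2038: Sat/Thu  2039: Sun/Fri  2040: Tue/Sat  2041: Wed/Mon  2042: Thu/Tue  2043: Fri/Wed ✓  2044: Sun/Thu  2045: Mon/Sat  2046: Tue/Sun  2047: Wed/Mon  2048: Fri/Tue
Both conditions hold in: 1981, 1987, 1998, 2009, 2015, 2026, 2037, 2043 — 8.

8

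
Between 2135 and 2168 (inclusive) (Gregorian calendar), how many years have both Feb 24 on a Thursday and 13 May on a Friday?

Check each year's weekday for Feb 24 and 13 May:
  2135: Thu/Fri ✓  2136: Fri/Sun  2137: Sun/Mon  2138: Mon/Tue  2139: Tue/Wed  2140: Wed/Fri  2141: Fri/Sat  2142: Sat/Sun  2143: Sun/Mon  2144: Mon/Wed  2145: Wed/Thu  2146: Thu/Fri ✓  2147: Fri/Sat  2148: Sat/Mon  …(6 more)…  2155: Mon/Tue  2156: Tue/Thu  2157: Thu/Fri ✓  2158: Fri/Sat  2159: Sat/Sun  2160: Sun/Tue  2161: Tue/Wed  2162: Wed/Thu  2163: Thu/Fri ✓  2164: Fri/Sun  2165: Sun/Mon  2166: Mon/Tue  2167: Tue/Wed  2168: Wed/Fri
Both conditions hold in: 2135, 2146, 2157, 2163 — 4.

4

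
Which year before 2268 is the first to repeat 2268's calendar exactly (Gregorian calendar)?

2240

Two years share a calendar iff Jan 1 falls on the same weekday and both are leap or both are common. 2268: Jan 1 is Wednesday, leap year.
2267: Jan 1 Tuesday, common
2266: Jan 1 Monday, common
2265: Jan 1 Sunday, common
2264: Jan 1 Friday, leap
2263: Jan 1 Thursday, common
2262: Jan 1 Wednesday, common
2261: Jan 1 Tuesday, common
2260: Jan 1 Sunday, leap
2259: Jan 1 Saturday, common
2258: Jan 1 Friday, common
2257: Jan 1 Thursday, common
2256: Jan 1 Tuesday, leap
2255: Jan 1 Monday, common
2254: Jan 1 Sunday, common
2253: Jan 1 Saturday, common
2252: Jan 1 Thursday, leap
2251: Jan 1 Wednesday, common
2250: Jan 1 Tuesday, common
2249: Jan 1 Monday, common
2248: Jan 1 Saturday, leap
2247: Jan 1 Friday, common
2246: Jan 1 Thursday, common
2245: Jan 1 Wednesday, common
2244: Jan 1 Monday, leap
2243: Jan 1 Sunday, common
2242: Jan 1 Saturday, common
2241: Jan 1 Friday, common
2240: Jan 1 Wednesday, leap
2240 matches on both conditions.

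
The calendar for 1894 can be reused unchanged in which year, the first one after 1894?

1900

Two years share a calendar iff Jan 1 falls on the same weekday and both are leap or both are common. 1894: Jan 1 is Monday, common year.
1895: Jan 1 Tuesday, common
1896: Jan 1 Wednesday, leap
1897: Jan 1 Friday, common
1898: Jan 1 Saturday, common
1899: Jan 1 Sunday, common
1900: Jan 1 Monday, common
1900 matches on both conditions.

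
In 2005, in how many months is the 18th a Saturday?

Check the 18th of each month of 2005: Jan 18: Tue, Feb 18: Fri, Mar 18: Fri, Apr 18: Mon, May 18: Wed, Jun 18: Sat, Jul 18: Mon, Aug 18: Thu, Sep 18: Sun, Oct 18: Tue, Nov 18: Fri, Dec 18: Sun.
Saturday occurs in June — 1 month.

1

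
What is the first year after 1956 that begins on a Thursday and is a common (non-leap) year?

Jan 1 advances by 2 weekdays after a leap year and by 1 after a common year.
1956: Jan 1 is Sunday (leap).
1957: Tuesday
1958: Wednesday
1959: Thursday
1959 begins on a Thursday and is a common year.

1959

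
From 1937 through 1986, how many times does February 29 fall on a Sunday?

Leap years in 1937–1986: 12 of them.
Feb 29 weekday advances by 5 (mod 7) from one leap year to the next four years later (or differs when a century non-leap intervenes).
Leap-day weekdays: 1940:Thu 1944:Tue 1948:Sun✓ 1952:Fri 1956:Wed 1960:Mon 1964:Sat 1968:Thu 1972:Tue 1976:Sun✓ 1980:Fri 1984:Wed
Sunday: 1948, 1976 → 2.

2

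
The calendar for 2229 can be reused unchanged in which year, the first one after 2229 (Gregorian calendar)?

2235

Two years share a calendar iff Jan 1 falls on the same weekday and both are leap or both are common. 2229: Jan 1 is Thursday, common year.
2230: Jan 1 Friday, common
2231: Jan 1 Saturday, common
2232: Jan 1 Sunday, leap
2233: Jan 1 Tuesday, common
2234: Jan 1 Wednesday, common
2235: Jan 1 Thursday, common
2235 matches on both conditions.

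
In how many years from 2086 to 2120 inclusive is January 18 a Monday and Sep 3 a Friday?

Check each year's weekday for January 18 and Sep 3:
  2086: Fri/Tue  2087: Sat/Wed  2088: Sun/Fri  2089: Tue/Sat  2090: Wed/Sun  2091: Thu/Mon  2092: Fri/Wed  2093: Sun/Thu  2094: Mon/Fri ✓  2095: Tue/Sat  2096: Wed/Mon  2097: Fri/Tue  2098: Sat/Wed  2099: Sun/Thu  …(7 more)…  2107: Tue/Sat  2108: Wed/Mon  2109: Fri/Tue  2110: Sat/Wed  2111: Sun/Thu  2112: Mon/Sat  2113: Wed/Sun  2114: Thu/Mon  2115: Fri/Tue  2116: Sat/Thu  2117: Mon/Fri ✓  2118: Tue/Sat  2119: Wed/Sun  2120: Thu/Tue
Both conditions hold in: 2094, 2100, 2106, 2117 — 4.

4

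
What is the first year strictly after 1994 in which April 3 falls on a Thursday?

From one year to the next, a fixed date's weekday advances by 1, or by 2 when a Feb 29 lies between the two dates.
1994: April 3 is Sunday.
1995: Monday (+1)
1996: Wednesday (+2)
1997: Thursday (+1)
April 3 falls on a Thursday in 1997.

1997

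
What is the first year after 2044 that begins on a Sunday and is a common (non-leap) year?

Jan 1 advances by 2 weekdays after a leap year and by 1 after a common year.
2044: Jan 1 is Friday (leap).
2045: Sunday
2045 begins on a Sunday and is a common year.

2045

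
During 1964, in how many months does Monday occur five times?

4

A month of length L has five Mondays iff its first Monday is on day ≤ L−28 (so day 1–3 in a 31-day month, 1–2 in a 30-day month, day 1 in a leap February).
Checking each month of 1964: Jan starts Wed (31d); Feb starts Sat (29d); Mar starts Sun (31d) ✓; Apr starts Wed (30d); May starts Fri (31d); Jun starts Mon (30d) ✓; Jul starts Wed (31d); Aug starts Sat (31d) ✓; Sep starts Tue (30d); Oct starts Thu (31d); Nov starts Sun (30d) ✓; Dec starts Tue (31d).
Five-Monday months: March, June, August, November → 4.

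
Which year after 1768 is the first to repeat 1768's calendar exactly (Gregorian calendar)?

1796

Two years share a calendar iff Jan 1 falls on the same weekday and both are leap or both are common. 1768: Jan 1 is Friday, leap year.
1769: Jan 1 Sunday, common
1770: Jan 1 Monday, common
1771: Jan 1 Tuesday, common
1772: Jan 1 Wednesday, leap
1773: Jan 1 Friday, common
1774: Jan 1 Saturday, common
1775: Jan 1 Sunday, common
1776: Jan 1 Monday, leap
1777: Jan 1 Wednesday, common
1778: Jan 1 Thursday, common
1779: Jan 1 Friday, common
1780: Jan 1 Saturday, leap
1781: Jan 1 Monday, common
1782: Jan 1 Tuesday, common
1783: Jan 1 Wednesday, common
1784: Jan 1 Thursday, leap
1785: Jan 1 Saturday, common
1786: Jan 1 Sunday, common
1787: Jan 1 Monday, common
1788: Jan 1 Tuesday, leap
1789: Jan 1 Thursday, common
1790: Jan 1 Friday, common
1791: Jan 1 Saturday, common
1792: Jan 1 Sunday, leap
1793: Jan 1 Tuesday, common
1794: Jan 1 Wednesday, common
1795: Jan 1 Thursday, common
1796: Jan 1 Friday, leap
1796 matches on both conditions.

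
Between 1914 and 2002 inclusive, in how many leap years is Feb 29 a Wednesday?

3

Leap years in 1914–2002: 22 of them.
Feb 29 weekday advances by 5 (mod 7) from one leap year to the next four years later (or differs when a century non-leap intervenes).
Leap-day weekdays: 1916:Tue 1920:Sun 1924:Fri 1928:Wed✓ 1932:Mon 1936:Sat 1940:Thu 1944:Tue 1948:Sun 1952:Fri 1956:Wed✓ 1960:Mon 1964:Sat 1968:Thu 1972:Tue 1976:Sun 1980:Fri 1984:Wed✓ 1988:Mon 1992:Sat 1996:Thu 2000:Tue
Wednesday: 1928, 1956, 1984 → 3.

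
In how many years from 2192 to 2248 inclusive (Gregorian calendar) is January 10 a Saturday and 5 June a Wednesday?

Check each year's weekday for January 10 and 5 June:
  2192: Tue/Tue  2193: Thu/Wed  2194: Fri/Thu  2195: Sat/Fri  2196: Sun/Sun  2197: Tue/Mon  2198: Wed/Tue  2199: Thu/Wed  2200: Fri/Thu  2201: Sat/Fri  2202: Sun/Sat  2203: Mon/Sun  2204: Tue/Tue  2205: Thu/Wed  …(29 more)…  2235: Sat/Fri  2236: Sun/Sun  2237: Tue/Mon  2238: Wed/Tue  2239: Thu/Wed  2240: Fri/Fri  2241: Sun/Sat  2242: Mon/Sun  2243: Tue/Mon  2244: Wed/Wed  2245: Fri/Thu  2246: Sat/Fri  2247: Sun/Sat  2248: Mon/Mon
Both conditions hold in: no year — 0.

0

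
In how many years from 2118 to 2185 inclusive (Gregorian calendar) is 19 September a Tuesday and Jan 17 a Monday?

3

Check each year's weekday for 19 September and Jan 17:
  2118: Mon/Mon  2119: Tue/Tue  2120: Thu/Wed  2121: Fri/Fri  2122: Sat/Sat  2123: Sun/Sun  2124: Tue/Mon ✓  2125: Wed/Wed  2126: Thu/Thu  2127: Fri/Fri  2128: Sun/Sat  2129: Mon/Mon  2130: Tue/Tue  2131: Wed/Wed  …(40 more)…  2172: Sat/Fri  2173: Sun/Sun  2174: Mon/Mon  2175: Tue/Tue  2176: Thu/Wed  2177: Fri/Fri  2178: Sat/Sat  2179: Sun/Sun  2180: Tue/Mon ✓  2181: Wed/Wed  2182: Thu/Thu  2183: Fri/Fri  2184: Sun/Sat  2185: Mon/Mon
Both conditions hold in: 2124, 2152, 2180 — 3.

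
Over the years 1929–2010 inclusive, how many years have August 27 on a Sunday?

Track August 27's weekday year by year (advancing +1, or +2 across a Feb 29):
  1929: Tue  1930: Wed (+1)  1931: Thu (+1)  1932: Sat (+2)  1933: Sun (+1) ✓
  1934: Mon (+1)  1935: Tue (+1)  1936: Thu (+2)  1937: Fri (+1)  1938: Sat (+1)
  1939: Sun (+1) ✓  1940: Tue (+2)  1941: Wed (+1)  1942: Thu (+1)  … (54 more years) …
  1997: Wed (+1)  1998: Thu (+1)  1999: Fri (+1)  2000: Sun (+2) ✓  2001: Mon (+1)
  2002: Tue (+1)  2003: Wed (+1)  2004: Fri (+2)  2005: Sat (+1)  2006: Sun (+1) ✓
  2007: Mon (+1)  2008: Wed (+2)  2009: Thu (+1)  2010: Fri (+1)
Sunday years: 1933, 1939, 1944, 1950, 1961, 1967, 1972, 1978, 1989, 1995, 2000, 2006 — 12 in total.

12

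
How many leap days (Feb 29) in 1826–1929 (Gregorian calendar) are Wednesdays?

Leap years in 1826–1929: 25 of them.
Feb 29 weekday advances by 5 (mod 7) from one leap year to the next four years later (or differs when a century non-leap intervenes).
Leap-day weekdays: 1828:Fri 1832:Wed✓ 1836:Mon 1840:Sat 1844:Thu 1848:Tue 1852:Sun 1856:Fri 1860:Wed✓ 1864:Mon 1868:Sat 1872:Thu 1876:Tue 1880:Sun 1884:Fri 1888:Wed✓ 1892:Mon 1896:Sat 1904:Mon 1908:Sat 1912:Thu 1916:Tue 1920:Sun 1924:Fri 1928:Wed✓
Wednesday: 1832, 1860, 1888, 1928 → 4.

4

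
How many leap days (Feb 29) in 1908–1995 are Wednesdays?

Leap years in 1908–1995: 22 of them.
Feb 29 weekday advances by 5 (mod 7) from one leap year to the next four years later (or differs when a century non-leap intervenes).
Leap-day weekdays: 1908:Sat 1912:Thu 1916:Tue 1920:Sun 1924:Fri 1928:Wed✓ 1932:Mon 1936:Sat 1940:Thu 1944:Tue 1948:Sun 1952:Fri 1956:Wed✓ 1960:Mon 1964:Sat 1968:Thu 1972:Tue 1976:Sun 1980:Fri 1984:Wed✓ 1988:Mon 1992:Sat
Wednesday: 1928, 1956, 1984 → 3.

3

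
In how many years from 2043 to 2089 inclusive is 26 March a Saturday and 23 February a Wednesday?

5

Check each year's weekday for 26 March and 23 February:
  2043: Thu/Mon  2044: Sat/Tue  2045: Sun/Thu  2046: Mon/Fri  2047: Tue/Sat  2048: Thu/Sun  2049: Fri/Tue  2050: Sat/Wed ✓  2051: Sun/Thu  2052: Tue/Fri  2053: Wed/Sun  2054: Thu/Mon  2055: Fri/Tue  2056: Sun/Wed  …(19 more)…  2076: Thu/Sun  2077: Fri/Tue  2078: Sat/Wed ✓  2079: Sun/Thu  2080: Tue/Fri  2081: Wed/Sun  2082: Thu/Mon  2083: Fri/Tue  2084: Sun/Wed  2085: Mon/Fri  2086: Tue/Sat  2087: Wed/Sun  2088: Fri/Mon  2089: Sat/Wed ✓
Both conditions hold in: 2050, 2061, 2067, 2078, 2089 — 5.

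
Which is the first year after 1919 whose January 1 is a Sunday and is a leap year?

Jan 1 advances by 2 weekdays after a leap year and by 1 after a common year.
1919: Jan 1 is Wednesday.
1920: Thursday (leap)
1921: Saturday
1922: Sunday
1923: Monday
1924: Tuesday (leap)
1925: Thursday
1926: Friday
1927: Saturday
1928: Sunday (leap)
1928 begins on a Sunday and is a leap year.

1928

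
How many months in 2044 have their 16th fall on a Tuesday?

Check the 16th of each month of 2044: Jan 16: Sat, Feb 16: Tue, Mar 16: Wed, Apr 16: Sat, May 16: Mon, Jun 16: Thu, Jul 16: Sat, Aug 16: Tue, Sep 16: Fri, Oct 16: Sun, Nov 16: Wed, Dec 16: Fri.
Tuesday occurs in February, August — 2 months.

2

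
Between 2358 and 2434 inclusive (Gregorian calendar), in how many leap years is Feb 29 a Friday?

2

Leap years in 2358–2434: 19 of them.
Feb 29 weekday advances by 5 (mod 7) from one leap year to the next four years later (or differs when a century non-leap intervenes).
Leap-day weekdays: 2360:Mon 2364:Sat 2368:Thu 2372:Tue 2376:Sun 2380:Fri✓ 2384:Wed 2388:Mon 2392:Sat 2396:Thu 2400:Tue 2404:Sun 2408:Fri✓ 2412:Wed 2416:Mon 2420:Sat 2424:Thu 2428:Tue 2432:Sun
Friday: 2380, 2408 → 2.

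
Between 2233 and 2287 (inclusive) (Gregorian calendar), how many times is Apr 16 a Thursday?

Track Apr 16's weekday year by year (advancing +1, or +2 across a Feb 29):
  2233: Tue  2234: Wed (+1)  2235: Thu (+1) ✓  2236: Sat (+2)  2237: Sun (+1)
  2238: Mon (+1)  2239: Tue (+1)  2240: Thu (+2) ✓  2241: Fri (+1)  2242: Sat (+1)
  2243: Sun (+1)  2244: Tue (+2)  2245: Wed (+1)  2246: Thu (+1) ✓  … (27 more years) …
  2274: Thu (+1) ✓  2275: Fri (+1)  2276: Sun (+2)  2277: Mon (+1)  2278: Tue (+1)
  2279: Wed (+1)  2280: Fri (+2)  2281: Sat (+1)  2282: Sun (+1)  2283: Mon (+1)
  2284: Wed (+2)  2285: Thu (+1) ✓  2286: Fri (+1)  2287: Sat (+1)
Thursday years: 2235, 2240, 2246, 2257, 2263, 2268, 2274, 2285 — 8 in total.

8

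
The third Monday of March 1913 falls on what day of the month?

March 1, 1913 is a Saturday, so the first Monday is the 3rd.
The third Monday is 3 + 14 = 17.

17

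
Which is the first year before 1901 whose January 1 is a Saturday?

1898

Jan 1 advances by 2 weekdays after a leap year and by 1 after a common year.
1901: Jan 1 is Tuesday.
1900: Monday
1899: Sunday
1898: Saturday
1898 begins on a Saturday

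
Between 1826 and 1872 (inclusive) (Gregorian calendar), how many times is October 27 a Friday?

Track October 27's weekday year by year (advancing +1, or +2 across a Feb 29):
  1826: Fri ✓  1827: Sat (+1)  1828: Mon (+2)  1829: Tue (+1)  1830: Wed (+1)
  1831: Thu (+1)  1832: Sat (+2)  1833: Sun (+1)  1834: Mon (+1)  1835: Tue (+1)
  1836: Thu (+2)  1837: Fri (+1) ✓  1838: Sat (+1)  1839: Sun (+1)  … (19 more years) …
  1859: Thu (+1)  1860: Sat (+2)  1861: Sun (+1)  1862: Mon (+1)  1863: Tue (+1)
  1864: Thu (+2)  1865: Fri (+1) ✓  1866: Sat (+1)  1867: Sun (+1)  1868: Tue (+2)
  1869: Wed (+1)  1870: Thu (+1)  1871: Fri (+1) ✓  1872: Sun (+2)
Friday years: 1826, 1837, 1843, 1848, 1854, 1865, 1871 — 7 in total.

7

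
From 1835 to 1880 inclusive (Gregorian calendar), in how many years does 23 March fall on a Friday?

Track 23 March's weekday year by year (advancing +1, or +2 across a Feb 29):
  1835: Mon  1836: Wed (+2)  1837: Thu (+1)  1838: Fri (+1) ✓  1839: Sat (+1)
  1840: Mon (+2)  1841: Tue (+1)  1842: Wed (+1)  1843: Thu (+1)  1844: Sat (+2)
  1845: Sun (+1)  1846: Mon (+1)  1847: Tue (+1)  1848: Thu (+2)  … (18 more years) …
  1867: Sat (+1)  1868: Mon (+2)  1869: Tue (+1)  1870: Wed (+1)  1871: Thu (+1)
  1872: Sat (+2)  1873: Sun (+1)  1874: Mon (+1)  1875: Tue (+1)  1876: Thu (+2)
  1877: Fri (+1) ✓  1878: Sat (+1)  1879: Sun (+1)  1880: Tue (+2)
Friday years: 1838, 1849, 1855, 1860, 1866, 1877 — 6 in total.

6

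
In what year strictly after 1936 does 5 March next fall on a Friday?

From one year to the next, a fixed date's weekday advances by 1, or by 2 when a Feb 29 lies between the two dates.
1936: March 5 is Thursday.
1937: Friday (+1)
5 March falls on a Friday in 1937.

1937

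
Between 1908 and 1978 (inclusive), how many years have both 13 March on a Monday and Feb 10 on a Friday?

8

Check each year's weekday for 13 March and Feb 10:
  1908: Fri/Mon  1909: Sat/Wed  1910: Sun/Thu  1911: Mon/Fri ✓  1912: Wed/Sat  1913: Thu/Mon  1914: Fri/Tue  1915: Sat/Wed  1916: Mon/Thu  1917: Tue/Sat  1918: Wed/Sun  1919: Thu/Mon  1920: Sat/Tue  1921: Sun/Thu  …(43 more)…  1965: Sat/Wed  1966: Sun/Thu  1967: Mon/Fri ✓  1968: Wed/Sat  1969: Thu/Mon  1970: Fri/Tue  1971: Sat/Wed  1972: Mon/Thu  1973: Tue/Sat  1974: Wed/Sun  1975: Thu/Mon  1976: Sat/Tue  1977: Sun/Thu  1978: Mon/Fri ✓
Both conditions hold in: 1911, 1922, 1933, 1939, 1950, 1961, 1967, 1978 — 8.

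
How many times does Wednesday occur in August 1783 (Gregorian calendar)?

4

August 1783 has 31 days and begins on Friday.
The first Wednesday is August 6.
Wednesdays fall on 6, 13, 20, 27 — that's 4.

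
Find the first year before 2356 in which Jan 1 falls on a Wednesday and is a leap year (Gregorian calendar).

2336

Jan 1 advances by 2 weekdays after a leap year and by 1 after a common year.
2356: Jan 1 is Sunday (leap).
2355: Saturday
2354: Friday
2353: Thursday
2352: Tuesday (leap)
2351: Monday
2350: Sunday
2349: Saturday
2348: Thursday (leap)
2347: Wednesday
2346: Tuesday
2345: Monday
2344: Saturday (leap)
2343: Friday
2342: Thursday
2341: Wednesday
2340: Monday (leap)
2339: Sunday
2338: Saturday
2337: Friday
2336: Wednesday (leap)
2336 begins on a Wednesday and is a leap year.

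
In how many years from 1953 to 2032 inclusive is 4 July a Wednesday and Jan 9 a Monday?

Check each year's weekday for 4 July and Jan 9:
  1953: Sat/Fri  1954: Sun/Sat  1955: Mon/Sun  1956: Wed/Mon ✓  1957: Thu/Wed  1958: Fri/Thu  1959: Sat/Fri  1960: Mon/Sat  1961: Tue/Mon  1962: Wed/Tue  1963: Thu/Wed  1964: Sat/Thu  1965: Sun/Sat  1966: Mon/Sun  …(52 more)…  2019: Thu/Wed  2020: Sat/Thu  2021: Sun/Sat  2022: Mon/Sun  2023: Tue/Mon  2024: Thu/Tue  2025: Fri/Thu  2026: Sat/Fri  2027: Sun/Sat  2028: Tue/Sun  2029: Wed/Tue  2030: Thu/Wed  2031: Fri/Thu  2032: Sun/Fri
Both conditions hold in: 1956, 1984, 2012 — 3.

3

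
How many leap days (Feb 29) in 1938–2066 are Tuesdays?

Leap years in 1938–2066: 32 of them.
Feb 29 weekday advances by 5 (mod 7) from one leap year to the next four years later (or differs when a century non-leap intervenes).
Leap-day weekdays: 1940:Thu 1944:Tue✓ 1948:Sun 1952:Fri 1956:Wed 1960:Mon 1964:Sat 1968:Thu 1972:Tue✓ 1976:Sun 1980:Fri 1984:Wed 1988:Mon …(6 more)… 2016:Mon 2020:Sat 2024:Thu 2028:Tue✓ 2032:Sun 2036:Fri 2040:Wed 2044:Mon 2048:Sat 2052:Thu 2056:Tue✓ 2060:Sun 2064:Fri
Tuesday: 1944, 1972, 2000, 2028, 2056 → 5.

5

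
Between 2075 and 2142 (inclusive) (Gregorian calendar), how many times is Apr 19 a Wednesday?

Track Apr 19's weekday year by year (advancing +1, or +2 across a Feb 29):
  2075: Fri  2076: Sun (+2)  2077: Mon (+1)  2078: Tue (+1)  2079: Wed (+1) ✓
  2080: Fri (+2)  2081: Sat (+1)  2082: Sun (+1)  2083: Mon (+1)  2084: Wed (+2) ✓
  2085: Thu (+1)  2086: Fri (+1)  2087: Sat (+1)  2088: Mon (+2)  … (40 more years) …
  2129: Tue (+1)  2130: Wed (+1) ✓  2131: Thu (+1)  2132: Sat (+2)  2133: Sun (+1)
  2134: Mon (+1)  2135: Tue (+1)  2136: Thu (+2)  2137: Fri (+1)  2138: Sat (+1)
  2139: Sun (+1)  2140: Tue (+2)  2141: Wed (+1) ✓  2142: Thu (+1)
Wednesday years: 2079, 2084, 2090, 2102, 2113, 2119, 2124, 2130, 2141 — 9 in total.

9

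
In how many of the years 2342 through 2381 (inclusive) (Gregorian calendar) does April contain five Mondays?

11

April has 30 days; it has five Mondays when Monday falls among the first (month-length − 28) days — i.e. when April 1 is one of Monday/Sunday.
April 1 by year: 2342:Wed 2343:Thu 2344:Sat 2345:Sun✓ 2346:Mon✓ 2347:Tue 2348:Thu 2349:Fri 2350:Sat 2351:Sun✓ 2352:Tue 2353:Wed 2354:Thu 2355:Fri 2356:Sun✓ …(10 more)… 2367:Sat 2368:Mon✓ 2369:Tue 2370:Wed 2371:Thu 2372:Sat 2373:Sun✓ 2374:Mon✓ 2375:Tue 2376:Thu 2377:Fri 2378:Sat 2379:Sun✓ 2380:Tue 2381:Wed
Years with five Mondays: 2345, 2346, 2351, 2356, 2357, 2362, 2363, 2368, 2373, 2374, 2379 → 11.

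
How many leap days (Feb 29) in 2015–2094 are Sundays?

Leap years in 2015–2094: 20 of them.
Feb 29 weekday advances by 5 (mod 7) from one leap year to the next four years later (or differs when a century non-leap intervenes).
Leap-day weekdays: 2016:Mon 2020:Sat 2024:Thu 2028:Tue 2032:Sun✓ 2036:Fri 2040:Wed 2044:Mon 2048:Sat 2052:Thu 2056:Tue 2060:Sun✓ 2064:Fri 2068:Wed 2072:Mon 2076:Sat 2080:Thu 2084:Tue 2088:Sun✓ 2092:Fri
Sunday: 2032, 2060, 2088 → 3.

3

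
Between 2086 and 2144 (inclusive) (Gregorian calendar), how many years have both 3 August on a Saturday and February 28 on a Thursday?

7

Check each year's weekday for 3 August and February 28:
  2086: Sat/Thu ✓  2087: Sun/Fri  2088: Tue/Sat  2089: Wed/Mon  2090: Thu/Tue  2091: Fri/Wed  2092: Sun/Thu  2093: Mon/Sat  2094: Tue/Sun  2095: Wed/Mon  2096: Fri/Tue  2097: Sat/Thu ✓  2098: Sun/Fri  2099: Mon/Sat  …(31 more)…  2131: Fri/Wed  2132: Sun/Thu  2133: Mon/Sat  2134: Tue/Sun  2135: Wed/Mon  2136: Fri/Tue  2137: Sat/Thu ✓  2138: Sun/Fri  2139: Mon/Sat  2140: Wed/Sun  2141: Thu/Tue  2142: Fri/Wed  2143: Sat/Thu ✓  2144: Mon/Fri
Both conditions hold in: 2086, 2097, 2109, 2115, 2126, 2137, 2143 — 7.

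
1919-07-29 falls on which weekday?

January 1, 1919 is a Wednesday.
July 29 is day 210 of the year, i.e. 209 days after Jan 1.
209 mod 7 = 6, so advance 6 weekdays from Wednesday: Tuesday.

Tuesday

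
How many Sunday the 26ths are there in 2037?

Check the 26th of each month of 2037: Jan 26: Mon, Feb 26: Thu, Mar 26: Thu, Apr 26: Sun, May 26: Tue, Jun 26: Fri, Jul 26: Sun, Aug 26: Wed, Sep 26: Sat, Oct 26: Mon, Nov 26: Thu, Dec 26: Sat.
Sunday occurs in April, July — 2 months.

2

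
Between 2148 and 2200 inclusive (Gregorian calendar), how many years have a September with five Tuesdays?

16

September has 30 days; it has five Tuesdays when Tuesday falls among the first (month-length − 28) days — i.e. when September 1 is one of Tuesday/Monday.
September 1 by year: 2148:Sun 2149:Mon✓ 2150:Tue✓ 2151:Wed 2152:Fri 2153:Sat 2154:Sun 2155:Mon✓ 2156:Wed 2157:Thu 2158:Fri 2159:Sat 2160:Mon✓ 2161:Tue✓ 2162:Wed …(23 more)… 2186:Fri 2187:Sat 2188:Mon✓ 2189:Tue✓ 2190:Wed 2191:Thu 2192:Sat 2193:Sun 2194:Mon✓ 2195:Tue✓ 2196:Thu 2197:Fri 2198:Sat 2199:Sun 2200:Mon✓
Years with five Tuesdays: 2149, 2150, 2155, 2160, 2161, 2166, 2167, 2172, 2177, 2178, 2183, 2188, 2189, 2194, 2195, 2200 → 16.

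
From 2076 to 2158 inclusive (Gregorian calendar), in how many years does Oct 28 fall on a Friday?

12

Track Oct 28's weekday year by year (advancing +1, or +2 across a Feb 29):
  2076: Wed  2077: Thu (+1)  2078: Fri (+1) ✓  2079: Sat (+1)  2080: Mon (+2)
  2081: Tue (+1)  2082: Wed (+1)  2083: Thu (+1)  2084: Sat (+2)  2085: Sun (+1)
  2086: Mon (+1)  2087: Tue (+1)  2088: Thu (+2)  2089: Fri (+1) ✓  … (55 more years) …
  2145: Thu (+1)  2146: Fri (+1) ✓  2147: Sat (+1)  2148: Mon (+2)  2149: Tue (+1)
  2150: Wed (+1)  2151: Thu (+1)  2152: Sat (+2)  2153: Sun (+1)  2154: Mon (+1)
  2155: Tue (+1)  2156: Thu (+2)  2157: Fri (+1) ✓  2158: Sat (+1)
Friday years: 2078, 2089, 2095, 2101, 2107, 2112, 2118, 2129, 2135, 2140, 2146, 2157 — 12 in total.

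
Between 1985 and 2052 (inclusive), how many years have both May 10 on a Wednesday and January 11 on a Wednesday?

Check each year's weekday for May 10 and January 11:
  1985: Fri/Fri  1986: Sat/Sat  1987: Sun/Sun  1988: Tue/Mon  1989: Wed/Wed ✓  1990: Thu/Thu  1991: Fri/Fri  1992: Sun/Sat  1993: Mon/Mon  1994: Tue/Tue  1995: Wed/Wed ✓  1996: Fri/Thu  1997: Sat/Sat  1998: Sun/Sun  …(40 more)…  2039: Tue/Tue  2040: Thu/Wed  2041: Fri/Fri  2042: Sat/Sat  2043: Sun/Sun  2044: Tue/Mon  2045: Wed/Wed ✓  2046: Thu/Thu  2047: Fri/Fri  2048: Sun/Sat  2049: Mon/Mon  2050: Tue/Tue  2051: Wed/Wed ✓  2052: Fri/Thu
Both conditions hold in: 1989, 1995, 2006, 2017, 2023, 2034, 2045, 2051 — 8.

8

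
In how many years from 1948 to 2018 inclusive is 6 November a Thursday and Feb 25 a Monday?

3

Check each year's weekday for 6 November and Feb 25:
  1948: Sat/Wed  1949: Sun/Fri  1950: Mon/Sat  1951: Tue/Sun  1952: Thu/Mon ✓  1953: Fri/Wed  1954: Sat/Thu  1955: Sun/Fri  1956: Tue/Sat  1957: Wed/Mon  1958: Thu/Tue  1959: Fri/Wed  1960: Sun/Thu  1961: Mon/Sat  …(43 more)…  2005: Sun/Fri  2006: Mon/Sat  2007: Tue/Sun  2008: Thu/Mon ✓  2009: Fri/Wed  2010: Sat/Thu  2011: Sun/Fri  2012: Tue/Sat  2013: Wed/Mon  2014: Thu/Tue  2015: Fri/Wed  2016: Sun/Thu  2017: Mon/Sat  2018: Tue/Sun
Both conditions hold in: 1952, 1980, 2008 — 3.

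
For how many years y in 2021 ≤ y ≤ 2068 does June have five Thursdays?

14

June has 30 days; it has five Thursdays when Thursday falls among the first (month-length − 28) days — i.e. when June 1 is one of Thursday/Wednesday.
June 1 by year: 2021:Tue 2022:Wed✓ 2023:Thu✓ 2024:Sat 2025:Sun 2026:Mon 2027:Tue 2028:Thu✓ 2029:Fri 2030:Sat 2031:Sun 2032:Tue 2033:Wed✓ 2034:Thu✓ 2035:Fri …(18 more)… 2054:Mon 2055:Tue 2056:Thu✓ 2057:Fri 2058:Sat 2059:Sun 2060:Tue 2061:Wed✓ 2062:Thu✓ 2063:Fri 2064:Sun 2065:Mon 2066:Tue 2067:Wed✓ 2068:Fri
Years with five Thursdays: 2022, 2023, 2028, 2033, 2034, 2039, 2044, 2045, 2050, 2051, 2056, 2061, 2062, 2067 → 14.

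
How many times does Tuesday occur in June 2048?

5

June 2048 has 30 days and begins on Monday.
The first Tuesday is June 2.
Tuesdays fall on 2, 9, 16, 23, 30 — that's 5.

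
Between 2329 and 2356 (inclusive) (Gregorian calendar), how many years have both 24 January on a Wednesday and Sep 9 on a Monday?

1

Check each year's weekday for 24 January and Sep 9:
  2329: Thu/Mon  2330: Fri/Tue  2331: Sat/Wed  2332: Sun/Fri  2333: Tue/Sat  2334: Wed/Sun  2335: Thu/Mon  2336: Fri/Wed  2337: Sun/Thu  2338: Mon/Fri  2339: Tue/Sat  2340: Wed/Mon ✓  2341: Fri/Tue  2342: Sat/Wed  2343: Sun/Thu  2344: Mon/Sat  2345: Wed/Sun  2346: Thu/Mon  2347: Fri/Tue  2348: Sat/Thu  2349: Mon/Fri  2350: Tue/Sat  2351: Wed/Sun  2352: Thu/Tue  2353: Sat/Wed  2354: Sun/Thu  2355: Mon/Fri  2356: Tue/Sun
Both conditions hold in: 2340 — 1.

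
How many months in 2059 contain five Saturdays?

A month of length L has five Saturdays iff its first Saturday is on day ≤ L−28 (so day 1–3 in a 31-day month, 1–2 in a 30-day month, day 1 in a leap February).
Checking each month of 2059: Jan starts Wed (31d); Feb starts Sat (28d); Mar starts Sat (31d) ✓; Apr starts Tue (30d); May starts Thu (31d) ✓; Jun starts Sun (30d); Jul starts Tue (31d); Aug starts Fri (31d) ✓; Sep starts Mon (30d); Oct starts Wed (31d); Nov starts Sat (30d) ✓; Dec starts Mon (31d).
Five-Saturday months: March, May, August, November → 4.

4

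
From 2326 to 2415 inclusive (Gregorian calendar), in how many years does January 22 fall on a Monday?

12

Track January 22's weekday year by year (advancing +1, or +2 across a Feb 29):
  2326: Fri  2327: Sat (+1)  2328: Sun (+1)  2329: Tue (+2)  2330: Wed (+1)
  2331: Thu (+1)  2332: Fri (+1)  2333: Sun (+2)  2334: Mon (+1) ✓  2335: Tue (+1)
  2336: Wed (+1)  2337: Fri (+2)  2338: Sat (+1)  2339: Sun (+1)  … (62 more years) …
  2402: Tue (+1)  2403: Wed (+1)  2404: Thu (+1)  2405: Sat (+2)  2406: Sun (+1)
  2407: Mon (+1) ✓  2408: Tue (+1)  2409: Thu (+2)  2410: Fri (+1)  2411: Sat (+1)
  2412: Sun (+1)  2413: Tue (+2)  2414: Wed (+1)  2415: Thu (+1)
Monday years: 2334, 2340, 2345, 2351, 2362, 2368, 2373, 2379, 2390, 2396, 2401, 2407 — 12 in total.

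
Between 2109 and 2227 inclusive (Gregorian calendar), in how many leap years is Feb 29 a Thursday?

4

Leap years in 2109–2227: 28 of them.
Feb 29 weekday advances by 5 (mod 7) from one leap year to the next four years later (or differs when a century non-leap intervenes).
Leap-day weekdays: 2112:Mon 2116:Sat 2120:Thu✓ 2124:Tue 2128:Sun 2132:Fri 2136:Wed 2140:Mon 2144:Sat 2148:Thu✓ 2152:Tue 2156:Sun 2160:Fri 2164:Wed 2168:Mon 2172:Sat 2176:Thu✓ 2180:Tue 2184:Sun 2188:Fri 2192:Wed 2196:Mon 2204:Wed 2208:Mon 2212:Sat 2216:Thu✓ 2220:Tue 2224:Sun
Thursday: 2120, 2148, 2176, 2216 → 4.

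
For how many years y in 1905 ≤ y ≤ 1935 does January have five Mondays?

14

January has 31 days; it has five Mondays when Monday falls among the first (month-length − 28) days — i.e. when January 1 is one of Monday/Sunday/Saturday.
January 1 by year: 1905:Sun✓ 1906:Mon✓ 1907:Tue 1908:Wed 1909:Fri 1910:Sat✓ 1911:Sun✓ 1912:Mon✓ 1913:Wed 1914:Thu 1915:Fri 1916:Sat✓ 1917:Mon✓ 1918:Tue 1919:Wed 1920:Thu 1921:Sat✓ 1922:Sun✓ 1923:Mon✓ 1924:Tue 1925:Thu 1926:Fri 1927:Sat✓ 1928:Sun✓ 1929:Tue 1930:Wed 1931:Thu 1932:Fri 1933:Sun✓ 1934:Mon✓ 1935:Tue
Years with five Mondays: 1905, 1906, 1910, 1911, 1912, 1916, 1917, 1921, 1922, 1923, 1927, 1928, 1933, 1934 → 14.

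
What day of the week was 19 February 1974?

Tuesday

January 1, 1974 is a Tuesday.
February 19 is day 50 of the year, i.e. 49 days after Jan 1.
49 mod 7 = 0, so advance 0 weekdays from Tuesday: Tuesday.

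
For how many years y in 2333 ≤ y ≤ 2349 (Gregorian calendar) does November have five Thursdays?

5

November has 30 days; it has five Thursdays when Thursday falls among the first (month-length − 28) days — i.e. when November 1 is one of Thursday/Wednesday.
November 1 by year: 2333:Wed✓ 2334:Thu✓ 2335:Fri 2336:Sun 2337:Mon 2338:Tue 2339:Wed✓ 2340:Fri 2341:Sat 2342:Sun 2343:Mon 2344:Wed✓ 2345:Thu✓ 2346:Fri 2347:Sat 2348:Mon 2349:Tue
Years with five Thursdays: 2333, 2334, 2339, 2344, 2345 → 5.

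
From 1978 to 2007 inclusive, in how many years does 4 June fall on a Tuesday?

4

Track 4 June's weekday year by year (advancing +1, or +2 across a Feb 29):
  1978: Sun  1979: Mon (+1)  1980: Wed (+2)  1981: Thu (+1)  1982: Fri (+1)
  1983: Sat (+1)  1984: Mon (+2)  1985: Tue (+1) ✓  1986: Wed (+1)  1987: Thu (+1)
  1988: Sat (+2)  1989: Sun (+1)  1990: Mon (+1)  1991: Tue (+1) ✓  1992: Thu (+2)
  1993: Fri (+1)  1994: Sat (+1)  1995: Sun (+1)  1996: Tue (+2) ✓  1997: Wed (+1)
  1998: Thu (+1)  1999: Fri (+1)  2000: Sun (+2)  2001: Mon (+1)  2002: Tue (+1) ✓
  2003: Wed (+1)  2004: Fri (+2)  2005: Sat (+1)  2006: Sun (+1)  2007: Mon (+1)
Tuesday years: 1985, 1991, 1996, 2002 — 4 in total.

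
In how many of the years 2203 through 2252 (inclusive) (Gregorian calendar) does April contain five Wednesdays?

14

April has 30 days; it has five Wednesdays when Wednesday falls among the first (month-length − 28) days — i.e. when April 1 is one of Wednesday/Tuesday.
April 1 by year: 2203:Fri 2204:Sun 2205:Mon 2206:Tue✓ 2207:Wed✓ 2208:Fri 2209:Sat 2210:Sun 2211:Mon 2212:Wed✓ 2213:Thu 2214:Fri 2215:Sat 2216:Mon 2217:Tue✓ …(20 more)… 2238:Sun 2239:Mon 2240:Wed✓ 2241:Thu 2242:Fri 2243:Sat 2244:Mon 2245:Tue✓ 2246:Wed✓ 2247:Thu 2248:Sat 2249:Sun 2250:Mon 2251:Tue✓ 2252:Thu
Years with five Wednesdays: 2206, 2207, 2212, 2217, 2218, 2223, 2228, 2229, 2234, 2235, 2240, 2245, 2246, 2251 → 14.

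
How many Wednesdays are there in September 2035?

4

September 2035 has 30 days and begins on Saturday.
The first Wednesday is September 5.
Wednesdays fall on 5, 12, 19, 26 — that's 4.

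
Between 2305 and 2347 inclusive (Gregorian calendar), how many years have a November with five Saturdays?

13

November has 30 days; it has five Saturdays when Saturday falls among the first (month-length − 28) days — i.e. when November 1 is one of Saturday/Friday.
November 1 by year: 2305:Wed 2306:Thu 2307:Fri✓ 2308:Sun 2309:Mon 2310:Tue 2311:Wed 2312:Fri✓ 2313:Sat✓ 2314:Sun 2315:Mon 2316:Wed 2317:Thu 2318:Fri✓ 2319:Sat✓ …(13 more)… 2333:Wed 2334:Thu 2335:Fri✓ 2336:Sun 2337:Mon 2338:Tue 2339:Wed 2340:Fri✓ 2341:Sat✓ 2342:Sun 2343:Mon 2344:Wed 2345:Thu 2346:Fri✓ 2347:Sat✓
Years with five Saturdays: 2307, 2312, 2313, 2318, 2319, 2324, 2329, 2330, 2335, 2340, 2341, 2346, 2347 → 13.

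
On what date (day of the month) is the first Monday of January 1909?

January 1, 1909 is a Friday, so the first Monday is the 4th.
The first Monday is 4 + 0 = 4.

4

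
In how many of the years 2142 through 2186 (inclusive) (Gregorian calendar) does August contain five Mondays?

19

August has 31 days; it has five Mondays when Monday falls among the first (month-length − 28) days — i.e. when August 1 is one of Monday/Sunday/Saturday.
August 1 by year: 2142:Wed 2143:Thu 2144:Sat✓ 2145:Sun✓ 2146:Mon✓ 2147:Tue 2148:Thu 2149:Fri 2150:Sat✓ 2151:Sun✓ 2152:Tue 2153:Wed 2154:Thu 2155:Fri 2156:Sun✓ …(15 more)… 2172:Sat✓ 2173:Sun✓ 2174:Mon✓ 2175:Tue 2176:Thu 2177:Fri 2178:Sat✓ 2179:Sun✓ 2180:Tue 2181:Wed 2182:Thu 2183:Fri 2184:Sun✓ 2185:Mon✓ 2186:Tue
Years with five Mondays: 2144, 2145, 2146, 2150, 2151, 2156, 2157, 2161, 2162, 2163, 2167, 2168, 2172, 2173, 2174, 2178, 2179, 2184, 2185 → 19.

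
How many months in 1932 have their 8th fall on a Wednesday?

1

Check the 8th of each month of 1932: Jan 8: Fri, Feb 8: Mon, Mar 8: Tue, Apr 8: Fri, May 8: Sun, Jun 8: Wed, Jul 8: Fri, Aug 8: Mon, Sep 8: Thu, Oct 8: Sat, Nov 8: Tue, Dec 8: Thu.
Wednesday occurs in June — 1 month.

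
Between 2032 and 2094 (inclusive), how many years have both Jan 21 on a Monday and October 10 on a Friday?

Check each year's weekday for Jan 21 and October 10:
  2032: Wed/Sun  2033: Fri/Mon  2034: Sat/Tue  2035: Sun/Wed  2036: Mon/Fri ✓  2037: Wed/Sat  2038: Thu/Sun  2039: Fri/Mon  2040: Sat/Wed  2041: Mon/Thu  2042: Tue/Fri  2043: Wed/Sat  2044: Thu/Mon  2045: Sat/Tue  …(35 more)…  2081: Tue/Fri  2082: Wed/Sat  2083: Thu/Sun  2084: Fri/Tue  2085: Sun/Wed  2086: Mon/Thu  2087: Tue/Fri  2088: Wed/Sun  2089: Fri/Mon  2090: Sat/Tue  2091: Sun/Wed  2092: Mon/Fri ✓  2093: Wed/Sat  2094: Thu/Sun
Both conditions hold in: 2036, 2064, 2092 — 3.

3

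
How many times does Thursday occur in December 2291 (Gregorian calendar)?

5

December 2291 has 31 days and begins on Tuesday.
The first Thursday is December 3.
Thursdays fall on 3, 10, 17, 24, 31 — that's 5.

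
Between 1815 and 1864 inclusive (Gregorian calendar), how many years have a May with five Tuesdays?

May has 31 days; it has five Tuesdays when Tuesday falls among the first (month-length − 28) days — i.e. when May 1 is one of Tuesday/Monday/Sunday.
May 1 by year: 1815:Mon✓ 1816:Wed 1817:Thu 1818:Fri 1819:Sat 1820:Mon✓ 1821:Tue✓ 1822:Wed 1823:Thu 1824:Sat 1825:Sun✓ 1826:Mon✓ 1827:Tue✓ 1828:Thu 1829:Fri …(20 more)… 1850:Wed 1851:Thu 1852:Sat 1853:Sun✓ 1854:Mon✓ 1855:Tue✓ 1856:Thu 1857:Fri 1858:Sat 1859:Sun✓ 1860:Tue✓ 1861:Wed 1862:Thu 1863:Fri 1864:Sun✓
Years with five Tuesdays: 1815, 1820, 1821, 1825, 1826, 1827, 1831, 1832, 1836, 1837, 1838, 1842, 1843, 1848, 1849, 1853, 1854, 1855, 1859, 1860, 1864 → 21.

21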